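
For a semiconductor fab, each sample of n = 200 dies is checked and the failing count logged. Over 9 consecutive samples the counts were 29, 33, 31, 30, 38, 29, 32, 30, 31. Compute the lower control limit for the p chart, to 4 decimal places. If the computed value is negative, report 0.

0.0800

p̄ = Σdᵢ / (k·n) = 283 / (9 × 200) = 0.15722
LCL = p̄ − 3·√(p̄(1−p̄)/n) = 0.15722 − 3 × 0.02574 = 0.08000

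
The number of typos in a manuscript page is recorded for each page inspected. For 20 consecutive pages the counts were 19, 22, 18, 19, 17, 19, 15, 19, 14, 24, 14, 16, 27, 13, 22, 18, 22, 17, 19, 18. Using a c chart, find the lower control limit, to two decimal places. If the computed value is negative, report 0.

c̄ = (19 + 22 + 18 + 19 + 17 + 19 + 15 + 19 + 14 + 24 + 14 + 16 + 27 + 13 + 22 + 18 + 22 + 17 + 19 + 18) / 20 = 372 / 20 = 18.6000
LCL = c̄ − 3√c̄ = 18.6000 − 3 × 4.3128 = 5.6617

5.66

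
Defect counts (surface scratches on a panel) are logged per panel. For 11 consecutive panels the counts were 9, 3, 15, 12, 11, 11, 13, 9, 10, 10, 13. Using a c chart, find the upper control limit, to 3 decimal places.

c̄ = (9 + 3 + 15 + 12 + 11 + 11 + 13 + 9 + 10 + 10 + 13) / 11 = 116 / 11 = 10.5455
UCL = c̄ + 3√c̄ = 10.5455 + 3 × √10.5455 = 10.5455 + 3 × 3.2474 = 20.2876

20.288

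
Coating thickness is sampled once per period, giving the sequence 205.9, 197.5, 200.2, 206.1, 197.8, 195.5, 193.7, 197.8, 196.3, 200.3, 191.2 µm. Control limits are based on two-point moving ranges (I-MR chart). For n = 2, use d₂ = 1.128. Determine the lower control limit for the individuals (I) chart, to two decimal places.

X̄ = (205.9 + 197.5 + 200.2 + 206.1 + 197.8 + 195.5 + 193.7 + 197.8 + 196.3 + 200.3 + 191.2) / 11 = 198.3909
Moving ranges: 8.4, 2.7, 5.9, 8.3, 2.3, 1.8, 4.1, 1.5, 4.0, 9.1; M̄R̄ = 48.1000 / 10 = 4.8100
LCL = X̄ − 3·M̄R̄/d₂ = 198.3909 − 3 × 4.8100 / 1.128 = 185.5984

185.60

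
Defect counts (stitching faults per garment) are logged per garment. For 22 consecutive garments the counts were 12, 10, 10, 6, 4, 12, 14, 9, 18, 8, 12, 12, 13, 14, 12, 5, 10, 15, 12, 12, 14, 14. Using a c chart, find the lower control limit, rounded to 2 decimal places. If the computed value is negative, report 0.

1.20

c̄ = (12 + 10 + 10 + 6 + 4 + 12 + 14 + 9 + 18 + 8 + 12 + 12 + 13 + 14 + 12 + 5 + 10 + 15 + 12 + 12 + 14 + 14) / 22 = 248 / 22 = 11.2727
LCL = c̄ − 3√c̄ = 11.2727 − 3 × 3.3575 = 1.2003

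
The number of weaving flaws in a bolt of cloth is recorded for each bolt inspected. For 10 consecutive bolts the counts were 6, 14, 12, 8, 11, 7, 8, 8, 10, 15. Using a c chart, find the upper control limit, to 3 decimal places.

19.339

c̄ = (6 + 14 + 12 + 8 + 11 + 7 + 8 + 8 + 10 + 15) / 10 = 99 / 10 = 9.9000
UCL = c̄ + 3√c̄ = 9.9000 + 3 × √9.9000 = 9.9000 + 3 × 3.1464 = 19.3393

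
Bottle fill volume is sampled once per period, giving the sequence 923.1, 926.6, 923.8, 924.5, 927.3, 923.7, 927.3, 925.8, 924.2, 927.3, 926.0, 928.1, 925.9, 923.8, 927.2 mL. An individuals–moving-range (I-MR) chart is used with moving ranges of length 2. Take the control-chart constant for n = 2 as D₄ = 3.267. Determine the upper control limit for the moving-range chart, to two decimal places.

Moving ranges: 3.5, 2.8, 0.7, 2.8, 3.6, 3.6, 1.5, 1.6, 3.1, 1.3, 2.1, 2.2, 2.1, 3.4; M̄R̄ = 34.3000 / 14 = 2.4500
UCL_MR = D₄·M̄R̄ = 3.267 × 2.4500 = 8.0041

8.00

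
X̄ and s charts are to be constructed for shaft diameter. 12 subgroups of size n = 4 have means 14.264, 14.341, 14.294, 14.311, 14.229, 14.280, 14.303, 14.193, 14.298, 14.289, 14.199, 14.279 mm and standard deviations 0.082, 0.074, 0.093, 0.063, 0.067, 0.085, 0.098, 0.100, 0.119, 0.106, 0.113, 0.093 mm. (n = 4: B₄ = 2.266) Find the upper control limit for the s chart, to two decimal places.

0.21

s̄ = (0.082 + 0.074 + 0.093 + 0.063 + 0.067 + 0.085 + 0.098 + 0.100 + 0.119 + 0.106 + 0.113 + 0.093) / 12 = 0.0911
UCL_s = B₄·s̄ = 2.266 × 0.0911 = 0.2064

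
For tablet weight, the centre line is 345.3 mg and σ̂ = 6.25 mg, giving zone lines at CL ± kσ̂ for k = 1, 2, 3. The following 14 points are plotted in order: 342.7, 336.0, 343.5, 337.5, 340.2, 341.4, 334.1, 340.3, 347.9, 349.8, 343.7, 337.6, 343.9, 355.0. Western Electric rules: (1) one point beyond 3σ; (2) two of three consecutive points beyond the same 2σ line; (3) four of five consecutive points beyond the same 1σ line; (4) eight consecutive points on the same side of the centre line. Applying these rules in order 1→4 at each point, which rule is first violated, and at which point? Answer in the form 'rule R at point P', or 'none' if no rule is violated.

Zone of each point (C = within 1σ̂, B = 1σ̂–2σ̂, A = 2σ̂–3σ̂, * = beyond 3σ̂; sign = side of CL): 1:-C, 2:-B, 3:-C, 4:-B, 5:-C, 6:-C, 7:-B, 8:-C, 9:+C, 10:+C, 11:-C, 12:-B, 13:-C, 14:+B
Rule 4 (eight consecutive points on the same side of the centre line) is satisfied at point 8.

rule 4 at point 8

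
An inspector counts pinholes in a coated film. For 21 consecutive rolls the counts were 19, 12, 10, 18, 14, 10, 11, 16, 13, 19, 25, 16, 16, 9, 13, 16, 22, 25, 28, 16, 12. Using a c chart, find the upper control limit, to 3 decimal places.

c̄ = (19 + 12 + 10 + 18 + 14 + 10 + 11 + 16 + 13 + 19 + 25 + 16 + 16 + 9 + 13 + 16 + 22 + 25 + 28 + 16 + 12) / 21 = 340 / 21 = 16.1905
UCL = c̄ + 3√c̄ = 16.1905 + 3 × √16.1905 = 16.1905 + 3 × 4.0237 = 28.2617

28.262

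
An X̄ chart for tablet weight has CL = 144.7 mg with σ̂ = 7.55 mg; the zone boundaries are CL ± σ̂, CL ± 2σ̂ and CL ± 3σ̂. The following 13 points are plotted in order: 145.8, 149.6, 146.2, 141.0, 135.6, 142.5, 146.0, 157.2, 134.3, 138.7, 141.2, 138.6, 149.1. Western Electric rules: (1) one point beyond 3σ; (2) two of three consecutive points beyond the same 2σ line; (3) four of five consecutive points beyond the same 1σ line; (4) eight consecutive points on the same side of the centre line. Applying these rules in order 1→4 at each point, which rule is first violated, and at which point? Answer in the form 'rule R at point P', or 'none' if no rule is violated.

none

Zone of each point (C = within 1σ̂, B = 1σ̂–2σ̂, A = 2σ̂–3σ̂, * = beyond 3σ̂; sign = side of CL): 1:+C, 2:+C, 3:+C, 4:-C, 5:-B, 6:-C, 7:+C, 8:+B, 9:-B, 10:-C, 11:-C, 12:-C, 13:+C
No rule fires across all 13 points.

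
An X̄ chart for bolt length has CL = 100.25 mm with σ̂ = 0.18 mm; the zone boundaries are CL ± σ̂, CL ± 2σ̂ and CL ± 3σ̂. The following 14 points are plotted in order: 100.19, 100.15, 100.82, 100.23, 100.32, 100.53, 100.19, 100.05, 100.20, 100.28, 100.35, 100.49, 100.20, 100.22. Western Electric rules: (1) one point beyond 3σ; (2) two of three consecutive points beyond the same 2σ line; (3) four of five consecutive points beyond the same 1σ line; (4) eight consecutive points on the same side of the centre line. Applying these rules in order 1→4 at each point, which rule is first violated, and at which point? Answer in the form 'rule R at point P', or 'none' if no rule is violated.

rule 1 at point 3

Zone of each point (C = within 1σ̂, B = 1σ̂–2σ̂, A = 2σ̂–3σ̂, * = beyond 3σ̂; sign = side of CL): 1:-C, 2:-C, 3:+*, 4:-C, 5:+C, 6:+B, 7:-C, 8:-B, 9:-C, 10:+C, 11:+C, 12:+B, 13:-C, 14:-C
Rule 1 (one point beyond the 3σ limits) is satisfied at point 3.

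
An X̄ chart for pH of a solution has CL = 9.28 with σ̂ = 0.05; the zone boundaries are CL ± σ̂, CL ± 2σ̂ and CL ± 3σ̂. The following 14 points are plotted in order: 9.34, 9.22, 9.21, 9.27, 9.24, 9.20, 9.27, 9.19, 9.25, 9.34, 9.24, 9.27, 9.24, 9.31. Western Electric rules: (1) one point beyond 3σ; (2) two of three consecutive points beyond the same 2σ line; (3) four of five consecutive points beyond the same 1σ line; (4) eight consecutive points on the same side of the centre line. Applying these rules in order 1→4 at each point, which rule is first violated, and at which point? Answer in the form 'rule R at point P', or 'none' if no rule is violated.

rule 4 at point 9

Zone of each point (C = within 1σ̂, B = 1σ̂–2σ̂, A = 2σ̂–3σ̂, * = beyond 3σ̂; sign = side of CL): 1:+B, 2:-B, 3:-B, 4:-C, 5:-C, 6:-B, 7:-C, 8:-B, 9:-C, 10:+B, 11:-C, 12:-C, 13:-C, 14:+C
Rule 4 (eight consecutive points on the same side of the centre line) is satisfied at point 9.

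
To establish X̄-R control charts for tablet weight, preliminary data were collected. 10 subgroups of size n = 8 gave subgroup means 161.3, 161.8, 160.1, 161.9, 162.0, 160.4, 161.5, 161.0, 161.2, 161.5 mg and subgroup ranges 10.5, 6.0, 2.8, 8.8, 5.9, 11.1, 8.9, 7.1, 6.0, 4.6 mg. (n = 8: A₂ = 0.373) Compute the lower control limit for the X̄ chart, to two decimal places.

X̄̄ = (161.3 + 161.8 + 160.1 + 161.9 + 162.0 + 160.4 + 161.5 + 161.0 + 161.2 + 161.5) / 10 = 1612.7000 / 10 = 161.2700
R̄ = (10.5 + 6.0 + 2.8 + 8.8 + 5.9 + 11.1 + 8.9 + 7.1 + 6.0 + 4.6) / 10 = 71.7000 / 10 = 7.1700
LCL = X̄̄ − A₂·R̄ = 161.2700 − 0.373 × 7.1700 = 158.5956

158.60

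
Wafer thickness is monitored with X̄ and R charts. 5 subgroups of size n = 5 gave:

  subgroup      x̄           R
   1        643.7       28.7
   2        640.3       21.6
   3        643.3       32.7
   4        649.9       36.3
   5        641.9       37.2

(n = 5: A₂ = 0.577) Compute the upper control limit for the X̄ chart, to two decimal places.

X̄̄ = (643.7 + 640.3 + 643.3 + 649.9 + 641.9) / 5 = 3219.1000 / 5 = 643.8200
R̄ = (28.7 + 21.6 + 32.7 + 36.3 + 37.2) / 5 = 156.5000 / 5 = 31.3000
UCL = X̄̄ + A₂·R̄ = 643.8200 + 0.577 × 31.3000 = 661.8801

661.88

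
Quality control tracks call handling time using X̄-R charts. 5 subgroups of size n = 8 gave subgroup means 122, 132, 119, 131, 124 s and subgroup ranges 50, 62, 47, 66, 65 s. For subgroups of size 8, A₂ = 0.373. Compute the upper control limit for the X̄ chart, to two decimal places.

X̄̄ = (122 + 132 + 119 + 131 + 124) / 5 = 628.0000 / 5 = 125.6000
R̄ = (50 + 62 + 47 + 66 + 65) / 5 = 290.0000 / 5 = 58.0000
UCL = X̄̄ + A₂·R̄ = 125.6000 + 0.373 × 58.0000 = 147.2340

147.23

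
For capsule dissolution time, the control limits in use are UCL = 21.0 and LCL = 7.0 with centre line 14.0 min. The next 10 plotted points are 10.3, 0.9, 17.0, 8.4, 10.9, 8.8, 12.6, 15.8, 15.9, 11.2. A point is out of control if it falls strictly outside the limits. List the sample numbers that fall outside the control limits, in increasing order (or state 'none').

Compare each point to [7.0, 21.0]: sample 2 = 0.9 < LCL.

2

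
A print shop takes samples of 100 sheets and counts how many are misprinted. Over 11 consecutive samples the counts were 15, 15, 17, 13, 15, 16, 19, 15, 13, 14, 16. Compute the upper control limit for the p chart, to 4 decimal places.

0.2606

p̄ = Σdᵢ / (k·n) = 168 / (11 × 100) = 0.15273
UCL = p̄ + 3·√(p̄(1−p̄)/n) = 0.15273 + 3 × √(0.15273×0.84727/100) = 0.15273 + 3 × 0.03597 = 0.26064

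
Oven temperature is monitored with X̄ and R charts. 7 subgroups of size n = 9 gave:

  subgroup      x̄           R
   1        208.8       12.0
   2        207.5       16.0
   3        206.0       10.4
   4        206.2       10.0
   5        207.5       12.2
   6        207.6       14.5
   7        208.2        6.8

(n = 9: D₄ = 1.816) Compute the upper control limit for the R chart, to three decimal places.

R̄ = (12.0 + 16.0 + 10.4 + 10.0 + 12.2 + 14.5 + 6.8) / 7 = 81.9000 / 7 = 11.7000
UCL_R = D₄·R̄ = 1.816 × 11.7000 = 21.2472

21.247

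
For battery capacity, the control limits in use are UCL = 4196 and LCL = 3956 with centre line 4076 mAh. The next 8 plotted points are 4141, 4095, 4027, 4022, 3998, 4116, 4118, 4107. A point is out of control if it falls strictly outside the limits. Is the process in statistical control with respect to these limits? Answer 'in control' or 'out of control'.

All 8 points lie within [3956, 4196].

in control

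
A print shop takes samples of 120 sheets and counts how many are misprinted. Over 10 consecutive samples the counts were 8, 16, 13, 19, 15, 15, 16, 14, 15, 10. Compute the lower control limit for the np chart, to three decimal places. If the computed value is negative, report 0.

3.518

p̄ = Σdᵢ / (k·n) = 141 / (10 × 120) = 0.11750
LCL = np̄ − 3·√(np̄(1−p̄)) = 14.1000 − 3 × 3.5275 = 3.5175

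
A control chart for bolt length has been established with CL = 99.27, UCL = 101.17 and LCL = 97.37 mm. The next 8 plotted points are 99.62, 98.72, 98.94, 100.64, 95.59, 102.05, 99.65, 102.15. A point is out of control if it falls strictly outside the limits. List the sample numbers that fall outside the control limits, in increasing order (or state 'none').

Compare each point to [97.37, 101.17]: sample 5 = 95.59 < LCL; sample 6 = 102.05 > UCL; sample 8 = 102.15 > UCL.

5, 6, 8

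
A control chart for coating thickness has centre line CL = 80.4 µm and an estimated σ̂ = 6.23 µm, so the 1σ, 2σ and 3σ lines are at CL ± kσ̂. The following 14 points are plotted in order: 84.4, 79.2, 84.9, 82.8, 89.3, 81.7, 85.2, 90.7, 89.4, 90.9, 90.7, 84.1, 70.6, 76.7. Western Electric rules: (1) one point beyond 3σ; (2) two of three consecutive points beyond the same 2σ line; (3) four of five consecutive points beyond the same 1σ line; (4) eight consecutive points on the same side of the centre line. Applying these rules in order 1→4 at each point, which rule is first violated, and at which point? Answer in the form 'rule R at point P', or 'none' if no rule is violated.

Zone of each point (C = within 1σ̂, B = 1σ̂–2σ̂, A = 2σ̂–3σ̂, * = beyond 3σ̂; sign = side of CL): 1:+C, 2:-C, 3:+C, 4:+C, 5:+B, 6:+C, 7:+C, 8:+B, 9:+B, 10:+B, 11:+B, 12:+C, 13:-B, 14:-C
Rule 4 (eight consecutive points on the same side of the centre line) is satisfied at point 10.

rule 4 at point 10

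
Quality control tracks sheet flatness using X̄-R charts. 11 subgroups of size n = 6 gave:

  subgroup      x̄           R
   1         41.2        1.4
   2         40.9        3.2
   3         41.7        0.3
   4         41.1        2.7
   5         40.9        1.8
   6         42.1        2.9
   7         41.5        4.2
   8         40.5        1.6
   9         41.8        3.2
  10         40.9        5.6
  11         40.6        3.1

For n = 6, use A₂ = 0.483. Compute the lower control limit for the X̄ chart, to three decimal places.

X̄̄ = (41.2 + 40.9 + 41.7 + 41.1 + 40.9 + 42.1 + 41.5 + 40.5 + 41.8 + 40.9 + 40.6) / 11 = 453.2000 / 11 = 41.2000
R̄ = (1.4 + 3.2 + 0.3 + 2.7 + 1.8 + 2.9 + 4.2 + 1.6 + 3.2 + 5.6 + 3.1) / 11 = 30.0000 / 11 = 2.7273
LCL = X̄̄ − A₂·R̄ = 41.2000 − 0.483 × 2.7273 = 39.8827

39.883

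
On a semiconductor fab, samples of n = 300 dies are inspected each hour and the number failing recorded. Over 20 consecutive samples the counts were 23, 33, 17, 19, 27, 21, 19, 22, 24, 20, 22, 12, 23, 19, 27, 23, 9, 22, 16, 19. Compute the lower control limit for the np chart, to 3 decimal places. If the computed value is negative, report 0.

p̄ = Σdᵢ / (k·n) = 417 / (20 × 300) = 0.06950
LCL = np̄ − 3·√(np̄(1−p̄)) = 20.8500 − 3 × 4.4046 = 7.6361

7.636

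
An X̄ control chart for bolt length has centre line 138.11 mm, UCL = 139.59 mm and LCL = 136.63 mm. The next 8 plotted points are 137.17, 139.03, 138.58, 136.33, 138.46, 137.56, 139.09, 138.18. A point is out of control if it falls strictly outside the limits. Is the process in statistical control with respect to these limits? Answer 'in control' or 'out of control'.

Compare each point to [136.63, 139.59]: sample 4 = 136.33 < LCL.

out of control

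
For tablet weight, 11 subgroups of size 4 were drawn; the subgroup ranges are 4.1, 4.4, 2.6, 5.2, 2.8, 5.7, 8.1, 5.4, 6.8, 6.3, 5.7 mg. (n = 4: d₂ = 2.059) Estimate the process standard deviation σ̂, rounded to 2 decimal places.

2.52

R̄ = (4.1 + 4.4 + 2.6 + 5.2 + 2.8 + 5.7 + 8.1 + 5.4 + 6.8 + 6.3 + 5.7) / 11 = 5.1909
σ̂ = R̄ / d₂ = 5.1909 / 2.059 = 2.5211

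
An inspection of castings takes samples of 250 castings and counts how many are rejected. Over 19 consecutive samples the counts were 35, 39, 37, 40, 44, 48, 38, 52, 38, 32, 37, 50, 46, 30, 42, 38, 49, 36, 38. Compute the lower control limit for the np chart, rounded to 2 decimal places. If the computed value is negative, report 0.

p̄ = Σdᵢ / (k·n) = 769 / (19 × 250) = 0.16189
LCL = np̄ − 3·√(np̄(1−p̄)) = 40.4737 − 3 × 5.8242 = 23.0011

23.00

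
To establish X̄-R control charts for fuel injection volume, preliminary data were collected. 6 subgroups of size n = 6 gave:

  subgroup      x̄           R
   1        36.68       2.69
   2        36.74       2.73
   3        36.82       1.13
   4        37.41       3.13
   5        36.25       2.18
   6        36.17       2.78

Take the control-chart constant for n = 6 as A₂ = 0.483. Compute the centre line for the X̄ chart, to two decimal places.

36.68

X̄̄ = (36.68 + 36.74 + 36.82 + 37.41 + 36.25 + 36.17) / 6 = 220.0700 / 6 = 36.6783
CL = X̄̄ = 36.6783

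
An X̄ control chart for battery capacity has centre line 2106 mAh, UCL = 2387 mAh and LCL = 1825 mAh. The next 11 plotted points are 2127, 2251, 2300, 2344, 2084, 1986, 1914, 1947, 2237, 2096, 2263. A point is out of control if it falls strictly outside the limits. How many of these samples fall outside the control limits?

0

All 11 points lie within [1825, 2387].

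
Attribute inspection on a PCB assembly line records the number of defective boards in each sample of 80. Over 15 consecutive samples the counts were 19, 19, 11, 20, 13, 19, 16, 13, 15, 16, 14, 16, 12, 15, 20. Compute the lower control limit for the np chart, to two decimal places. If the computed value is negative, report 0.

p̄ = Σdᵢ / (k·n) = 238 / (15 × 80) = 0.19833
LCL = np̄ − 3·√(np̄(1−p̄)) = 15.8667 − 3 × 3.5665 = 5.1672

5.17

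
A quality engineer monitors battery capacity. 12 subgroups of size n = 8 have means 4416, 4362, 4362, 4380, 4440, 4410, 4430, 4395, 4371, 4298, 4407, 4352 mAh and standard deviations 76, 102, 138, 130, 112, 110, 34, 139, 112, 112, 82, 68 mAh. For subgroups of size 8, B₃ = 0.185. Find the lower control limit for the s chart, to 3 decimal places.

s̄ = (76 + 102 + 138 + 130 + 112 + 110 + 34 + 139 + 112 + 112 + 82 + 68) / 12 = 101.2500
LCL_s = B₃·s̄ = 0.185 × 101.2500 = 18.7312

18.731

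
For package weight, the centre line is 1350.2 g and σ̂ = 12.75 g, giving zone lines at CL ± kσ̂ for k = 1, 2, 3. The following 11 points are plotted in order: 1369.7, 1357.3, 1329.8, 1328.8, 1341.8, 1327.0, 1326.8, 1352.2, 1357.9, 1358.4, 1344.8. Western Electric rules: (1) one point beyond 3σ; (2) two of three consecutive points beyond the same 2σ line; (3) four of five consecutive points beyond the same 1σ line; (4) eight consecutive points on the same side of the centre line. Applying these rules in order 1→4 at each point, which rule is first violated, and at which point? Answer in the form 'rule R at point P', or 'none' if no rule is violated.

rule 3 at point 7

Zone of each point (C = within 1σ̂, B = 1σ̂–2σ̂, A = 2σ̂–3σ̂, * = beyond 3σ̂; sign = side of CL): 1:+B, 2:+C, 3:-B, 4:-B, 5:-C, 6:-B, 7:-B, 8:+C, 9:+C, 10:+C, 11:-C
Rule 3 (four of five consecutive points beyond the same 1σ limit) is satisfied at point 7.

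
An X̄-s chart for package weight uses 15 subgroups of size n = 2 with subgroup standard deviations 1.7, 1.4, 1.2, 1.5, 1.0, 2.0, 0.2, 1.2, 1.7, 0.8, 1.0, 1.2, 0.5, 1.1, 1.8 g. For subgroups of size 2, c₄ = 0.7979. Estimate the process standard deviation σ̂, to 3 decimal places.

s̄ = (1.7 + 1.4 + 1.2 + 1.5 + 1.0 + 2.0 + 0.2 + 1.2 + 1.7 + 0.8 + 1.0 + 1.2 + 0.5 + 1.1 + 1.8) / 15 = 1.2200
σ̂ = s̄ / c₄ = 1.2200 / 0.7979 = 1.5290

1.529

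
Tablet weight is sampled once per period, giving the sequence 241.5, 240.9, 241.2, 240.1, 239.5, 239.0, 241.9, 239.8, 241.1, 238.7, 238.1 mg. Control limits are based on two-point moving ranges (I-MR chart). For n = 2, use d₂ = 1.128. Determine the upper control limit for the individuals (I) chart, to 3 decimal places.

243.462

X̄ = (241.5 + 240.9 + 241.2 + 240.1 + 239.5 + 239.0 + 241.9 + 239.8 + 241.1 + 238.7 + 238.1) / 11 = 240.1636
Moving ranges: 0.6, 0.3, 1.1, 0.6, 0.5, 2.9, 2.1, 1.3, 2.4, 0.6; M̄R̄ = 12.4000 / 10 = 1.2400
UCL = X̄ + 3·M̄R̄/d₂ = 240.1636 + 3 × 1.2400 / 1.128 = 243.4615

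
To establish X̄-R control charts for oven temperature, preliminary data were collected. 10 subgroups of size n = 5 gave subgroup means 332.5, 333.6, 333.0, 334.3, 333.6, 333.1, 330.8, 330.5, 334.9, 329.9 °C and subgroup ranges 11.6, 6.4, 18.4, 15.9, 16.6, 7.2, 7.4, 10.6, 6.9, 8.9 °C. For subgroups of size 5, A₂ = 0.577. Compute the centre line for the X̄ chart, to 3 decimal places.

332.620

X̄̄ = (332.5 + 333.6 + 333.0 + 334.3 + 333.6 + 333.1 + 330.8 + 330.5 + 334.9 + 329.9) / 10 = 3326.2000 / 10 = 332.6200
CL = X̄̄ = 332.6200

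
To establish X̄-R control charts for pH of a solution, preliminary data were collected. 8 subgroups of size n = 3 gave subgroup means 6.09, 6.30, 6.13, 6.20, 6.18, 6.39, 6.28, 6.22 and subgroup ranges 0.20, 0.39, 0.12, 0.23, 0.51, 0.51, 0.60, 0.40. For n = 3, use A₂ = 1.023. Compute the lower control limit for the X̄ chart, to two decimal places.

5.85

X̄̄ = (6.09 + 6.30 + 6.13 + 6.20 + 6.18 + 6.39 + 6.28 + 6.22) / 8 = 49.7900 / 8 = 6.2237
R̄ = (0.20 + 0.39 + 0.12 + 0.23 + 0.51 + 0.51 + 0.60 + 0.40) / 8 = 2.9600 / 8 = 0.3700
LCL = X̄̄ − A₂·R̄ = 6.2237 − 1.023 × 0.3700 = 5.8452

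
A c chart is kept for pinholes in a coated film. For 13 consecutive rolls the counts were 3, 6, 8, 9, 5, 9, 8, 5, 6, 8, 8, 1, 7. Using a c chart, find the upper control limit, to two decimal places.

c̄ = (3 + 6 + 8 + 9 + 5 + 9 + 8 + 5 + 6 + 8 + 8 + 1 + 7) / 13 = 83 / 13 = 6.3846
UCL = c̄ + 3√c̄ = 6.3846 + 3 × √6.3846 = 6.3846 + 3 × 2.5268 = 13.9650

13.96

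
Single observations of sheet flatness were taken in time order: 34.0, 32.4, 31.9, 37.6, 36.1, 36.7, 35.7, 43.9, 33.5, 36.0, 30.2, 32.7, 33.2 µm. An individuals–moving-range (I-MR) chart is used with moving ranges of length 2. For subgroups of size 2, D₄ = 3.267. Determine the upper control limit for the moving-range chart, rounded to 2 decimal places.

11.11

Moving ranges: 1.6, 0.5, 5.7, 1.5, 0.6, 1.0, 8.2, 10.4, 2.5, 5.8, 2.5, 0.5; M̄R̄ = 40.8000 / 12 = 3.4000
UCL_MR = D₄·M̄R̄ = 3.267 × 3.4000 = 11.1078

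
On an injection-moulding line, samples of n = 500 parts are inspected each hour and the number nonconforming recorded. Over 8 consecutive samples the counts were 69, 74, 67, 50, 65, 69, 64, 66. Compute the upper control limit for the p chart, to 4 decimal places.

0.1763

p̄ = Σdᵢ / (k·n) = 524 / (8 × 500) = 0.13100
UCL = p̄ + 3·√(p̄(1−p̄)/n) = 0.13100 + 3 × √(0.13100×0.86900/500) = 0.13100 + 3 × 0.01509 = 0.17627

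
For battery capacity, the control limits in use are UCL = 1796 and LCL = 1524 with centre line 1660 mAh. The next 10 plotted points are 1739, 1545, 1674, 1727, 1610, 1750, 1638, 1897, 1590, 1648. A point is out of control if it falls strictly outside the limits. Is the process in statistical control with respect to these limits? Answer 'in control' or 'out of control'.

out of control

Compare each point to [1524, 1796]: sample 8 = 1897 > UCL.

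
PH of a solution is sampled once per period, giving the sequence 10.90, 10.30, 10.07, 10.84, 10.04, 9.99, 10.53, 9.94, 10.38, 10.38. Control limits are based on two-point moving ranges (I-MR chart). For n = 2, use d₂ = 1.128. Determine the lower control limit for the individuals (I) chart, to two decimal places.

9.15

X̄ = (10.90 + 10.30 + 10.07 + 10.84 + 10.04 + 9.99 + 10.53 + 9.94 + 10.38 + 10.38) / 10 = 10.3370
Moving ranges: 0.60, 0.23, 0.77, 0.80, 0.05, 0.54, 0.59, 0.44, 0.00; M̄R̄ = 4.0200 / 9 = 0.4467
LCL = X̄ − 3·M̄R̄/d₂ = 10.3370 − 3 × 0.4467 / 1.128 = 9.1491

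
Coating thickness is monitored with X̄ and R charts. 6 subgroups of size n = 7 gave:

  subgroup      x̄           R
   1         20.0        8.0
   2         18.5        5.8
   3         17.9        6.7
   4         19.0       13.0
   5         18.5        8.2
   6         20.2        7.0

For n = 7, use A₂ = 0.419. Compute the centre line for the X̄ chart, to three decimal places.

19.017

X̄̄ = (20.0 + 18.5 + 17.9 + 19.0 + 18.5 + 20.2) / 6 = 114.1000 / 6 = 19.0167
CL = X̄̄ = 19.0167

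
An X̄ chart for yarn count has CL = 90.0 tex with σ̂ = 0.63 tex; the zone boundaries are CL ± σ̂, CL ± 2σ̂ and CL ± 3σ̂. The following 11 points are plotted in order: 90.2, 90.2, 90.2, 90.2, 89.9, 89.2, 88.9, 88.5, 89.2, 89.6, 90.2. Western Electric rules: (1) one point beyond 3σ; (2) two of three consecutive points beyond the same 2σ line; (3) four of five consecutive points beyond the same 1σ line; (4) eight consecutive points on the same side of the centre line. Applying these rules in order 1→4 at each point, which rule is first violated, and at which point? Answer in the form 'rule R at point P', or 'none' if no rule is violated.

rule 3 at point 9

Zone of each point (C = within 1σ̂, B = 1σ̂–2σ̂, A = 2σ̂–3σ̂, * = beyond 3σ̂; sign = side of CL): 1:+C, 2:+C, 3:+C, 4:+C, 5:-C, 6:-B, 7:-B, 8:-A, 9:-B, 10:-C, 11:+C
Rule 3 (four of five consecutive points beyond the same 1σ limit) is satisfied at point 9.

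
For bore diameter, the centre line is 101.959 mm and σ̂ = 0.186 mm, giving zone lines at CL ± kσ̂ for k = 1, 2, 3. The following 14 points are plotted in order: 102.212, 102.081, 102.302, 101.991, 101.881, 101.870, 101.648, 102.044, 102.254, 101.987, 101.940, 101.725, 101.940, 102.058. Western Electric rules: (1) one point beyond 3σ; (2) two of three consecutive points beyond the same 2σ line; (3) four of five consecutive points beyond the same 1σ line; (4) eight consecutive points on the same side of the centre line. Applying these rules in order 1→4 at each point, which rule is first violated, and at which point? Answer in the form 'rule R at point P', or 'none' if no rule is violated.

none

Zone of each point (C = within 1σ̂, B = 1σ̂–2σ̂, A = 2σ̂–3σ̂, * = beyond 3σ̂; sign = side of CL): 1:+B, 2:+C, 3:+B, 4:+C, 5:-C, 6:-C, 7:-B, 8:+C, 9:+B, 10:+C, 11:-C, 12:-B, 13:-C, 14:+C
No rule fires across all 14 points.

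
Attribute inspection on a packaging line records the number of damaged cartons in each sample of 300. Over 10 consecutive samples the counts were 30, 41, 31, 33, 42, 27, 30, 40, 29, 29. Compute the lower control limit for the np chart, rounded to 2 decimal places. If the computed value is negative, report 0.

16.90

p̄ = Σdᵢ / (k·n) = 332 / (10 × 300) = 0.11067
LCL = np̄ − 3·√(np̄(1−p̄)) = 33.2000 − 3 × 5.4338 = 16.8987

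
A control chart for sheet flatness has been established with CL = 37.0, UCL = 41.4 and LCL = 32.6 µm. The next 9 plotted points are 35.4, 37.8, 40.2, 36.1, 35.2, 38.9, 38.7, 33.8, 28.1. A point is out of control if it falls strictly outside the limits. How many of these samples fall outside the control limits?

Compare each point to [32.6, 41.4]: sample 9 = 28.1 < LCL.

1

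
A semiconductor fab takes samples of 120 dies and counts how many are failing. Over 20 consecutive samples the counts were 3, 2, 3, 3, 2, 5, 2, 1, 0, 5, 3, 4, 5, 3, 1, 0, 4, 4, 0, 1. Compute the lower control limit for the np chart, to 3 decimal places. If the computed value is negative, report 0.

p̄ = Σdᵢ / (k·n) = 51 / (20 × 120) = 0.02125
LCL = np̄ − 3·√(np̄(1−p̄)) = 2.5500 − 3 × 1.5798 = -2.1894 → 0 (negative, so LCL = 0)

0.000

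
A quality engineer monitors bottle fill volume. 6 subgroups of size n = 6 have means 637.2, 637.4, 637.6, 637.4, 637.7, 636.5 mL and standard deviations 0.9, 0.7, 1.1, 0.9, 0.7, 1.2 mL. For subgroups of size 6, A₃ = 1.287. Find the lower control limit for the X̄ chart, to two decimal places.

636.12

X̄̄ = (637.2 + 637.4 + 637.6 + 637.4 + 637.7 + 636.5) / 6 = 637.3000
s̄ = (0.9 + 0.7 + 1.1 + 0.9 + 0.7 + 1.2) / 6 = 0.9167
LCL = X̄̄ − A₃·s̄ = 637.3000 − 1.287 × 0.9167 = 636.1203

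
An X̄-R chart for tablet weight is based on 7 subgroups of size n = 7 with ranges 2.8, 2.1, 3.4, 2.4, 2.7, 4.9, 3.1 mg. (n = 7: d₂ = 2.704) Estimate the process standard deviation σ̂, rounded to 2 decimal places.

R̄ = (2.8 + 2.1 + 3.4 + 2.4 + 2.7 + 4.9 + 3.1) / 7 = 3.0571
σ̂ = R̄ / d₂ = 3.0571 / 2.704 = 1.1306

1.13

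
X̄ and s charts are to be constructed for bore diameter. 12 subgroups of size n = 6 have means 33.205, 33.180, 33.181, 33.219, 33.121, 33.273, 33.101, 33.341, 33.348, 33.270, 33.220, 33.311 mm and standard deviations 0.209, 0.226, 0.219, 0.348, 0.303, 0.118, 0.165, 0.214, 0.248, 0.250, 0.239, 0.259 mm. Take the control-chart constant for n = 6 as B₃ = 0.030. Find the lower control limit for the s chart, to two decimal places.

s̄ = (0.209 + 0.226 + 0.219 + 0.348 + 0.303 + 0.118 + 0.165 + 0.214 + 0.248 + 0.250 + 0.239 + 0.259) / 12 = 0.2332
LCL_s = B₃·s̄ = 0.030 × 0.2332 = 0.0070

0.01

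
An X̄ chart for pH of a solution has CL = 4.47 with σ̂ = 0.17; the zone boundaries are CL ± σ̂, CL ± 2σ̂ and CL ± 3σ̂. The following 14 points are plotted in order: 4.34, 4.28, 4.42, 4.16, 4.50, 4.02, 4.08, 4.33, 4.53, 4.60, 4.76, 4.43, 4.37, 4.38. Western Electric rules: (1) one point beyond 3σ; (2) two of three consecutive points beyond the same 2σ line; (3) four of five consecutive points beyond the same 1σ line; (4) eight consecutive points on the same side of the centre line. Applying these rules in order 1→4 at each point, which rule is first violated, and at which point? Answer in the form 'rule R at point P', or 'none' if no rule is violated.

rule 2 at point 7

Zone of each point (C = within 1σ̂, B = 1σ̂–2σ̂, A = 2σ̂–3σ̂, * = beyond 3σ̂; sign = side of CL): 1:-C, 2:-B, 3:-C, 4:-B, 5:+C, 6:-A, 7:-A, 8:-C, 9:+C, 10:+C, 11:+B, 12:-C, 13:-C, 14:-C
Rule 2 (two of three consecutive points beyond the same 2σ limit) is satisfied at point 7.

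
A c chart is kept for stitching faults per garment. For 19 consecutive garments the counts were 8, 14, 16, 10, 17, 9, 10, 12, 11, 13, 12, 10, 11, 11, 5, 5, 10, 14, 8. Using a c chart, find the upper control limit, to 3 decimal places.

20.720

c̄ = (8 + 14 + 16 + 10 + 17 + 9 + 10 + 12 + 11 + 13 + 12 + 10 + 11 + 11 + 5 + 5 + 10 + 14 + 8) / 19 = 206 / 19 = 10.8421
UCL = c̄ + 3√c̄ = 10.8421 + 3 × √10.8421 = 10.8421 + 3 × 3.2927 = 20.7203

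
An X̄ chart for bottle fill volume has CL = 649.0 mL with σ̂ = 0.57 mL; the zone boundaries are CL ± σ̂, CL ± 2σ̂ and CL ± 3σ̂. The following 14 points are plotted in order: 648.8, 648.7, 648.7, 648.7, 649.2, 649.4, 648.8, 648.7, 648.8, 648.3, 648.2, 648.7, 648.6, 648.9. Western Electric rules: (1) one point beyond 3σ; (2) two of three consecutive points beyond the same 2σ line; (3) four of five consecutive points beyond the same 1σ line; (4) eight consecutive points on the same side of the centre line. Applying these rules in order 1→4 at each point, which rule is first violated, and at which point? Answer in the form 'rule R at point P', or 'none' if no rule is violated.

Zone of each point (C = within 1σ̂, B = 1σ̂–2σ̂, A = 2σ̂–3σ̂, * = beyond 3σ̂; sign = side of CL): 1:-C, 2:-C, 3:-C, 4:-C, 5:+C, 6:+C, 7:-C, 8:-C, 9:-C, 10:-B, 11:-B, 12:-C, 13:-C, 14:-C
Rule 4 (eight consecutive points on the same side of the centre line) is satisfied at point 14.

rule 4 at point 14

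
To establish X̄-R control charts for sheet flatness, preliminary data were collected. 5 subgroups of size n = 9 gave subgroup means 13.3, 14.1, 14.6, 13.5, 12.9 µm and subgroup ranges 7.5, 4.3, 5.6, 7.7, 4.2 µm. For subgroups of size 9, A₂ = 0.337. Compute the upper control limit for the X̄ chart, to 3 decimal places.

15.655

X̄̄ = (13.3 + 14.1 + 14.6 + 13.5 + 12.9) / 5 = 68.4000 / 5 = 13.6800
R̄ = (7.5 + 4.3 + 5.6 + 7.7 + 4.2) / 5 = 29.3000 / 5 = 5.8600
UCL = X̄̄ + A₂·R̄ = 13.6800 + 0.337 × 5.8600 = 15.6548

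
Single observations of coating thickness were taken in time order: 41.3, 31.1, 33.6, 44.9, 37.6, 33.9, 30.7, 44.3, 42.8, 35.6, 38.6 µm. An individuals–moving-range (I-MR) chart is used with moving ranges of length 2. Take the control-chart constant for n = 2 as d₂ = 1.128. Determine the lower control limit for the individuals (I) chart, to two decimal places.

X̄ = (41.3 + 31.1 + 33.6 + 44.9 + 37.6 + 33.9 + 30.7 + 44.3 + 42.8 + 35.6 + 38.6) / 11 = 37.6727
Moving ranges: 10.2, 2.5, 11.3, 7.3, 3.7, 3.2, 13.6, 1.5, 7.2, 3.0; M̄R̄ = 63.5000 / 10 = 6.3500
LCL = X̄ − 3·M̄R̄/d₂ = 37.6727 − 3 × 6.3500 / 1.128 = 20.7844

20.78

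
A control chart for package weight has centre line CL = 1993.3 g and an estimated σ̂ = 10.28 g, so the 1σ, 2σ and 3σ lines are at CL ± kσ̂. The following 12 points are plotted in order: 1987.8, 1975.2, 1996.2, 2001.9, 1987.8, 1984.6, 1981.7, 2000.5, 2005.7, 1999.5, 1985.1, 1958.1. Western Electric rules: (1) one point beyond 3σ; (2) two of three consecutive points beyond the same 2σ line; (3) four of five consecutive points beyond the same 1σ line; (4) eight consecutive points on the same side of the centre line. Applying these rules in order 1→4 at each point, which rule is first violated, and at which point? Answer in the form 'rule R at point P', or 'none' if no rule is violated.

rule 1 at point 12

Zone of each point (C = within 1σ̂, B = 1σ̂–2σ̂, A = 2σ̂–3σ̂, * = beyond 3σ̂; sign = side of CL): 1:-C, 2:-B, 3:+C, 4:+C, 5:-C, 6:-C, 7:-B, 8:+C, 9:+B, 10:+C, 11:-C, 12:-*
Rule 1 (one point beyond the 3σ limits) is satisfied at point 12.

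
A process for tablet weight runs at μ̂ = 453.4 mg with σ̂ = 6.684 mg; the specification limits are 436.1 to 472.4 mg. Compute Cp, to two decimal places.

0.91

Cp = (USL − LSL) / (6σ̂) = (472.4 − 436.1) / (6 × 6.684) = 36.3000 / 40.1040 = 0.9051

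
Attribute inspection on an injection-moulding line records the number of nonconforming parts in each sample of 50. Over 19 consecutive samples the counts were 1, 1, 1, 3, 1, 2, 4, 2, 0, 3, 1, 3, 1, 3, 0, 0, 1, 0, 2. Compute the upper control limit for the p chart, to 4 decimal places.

p̄ = Σdᵢ / (k·n) = 29 / (19 × 50) = 0.03053
UCL = p̄ + 3·√(p̄(1−p̄)/n) = 0.03053 + 3 × √(0.03053×0.96947/50) = 0.03053 + 3 × 0.02433 = 0.10351

0.1035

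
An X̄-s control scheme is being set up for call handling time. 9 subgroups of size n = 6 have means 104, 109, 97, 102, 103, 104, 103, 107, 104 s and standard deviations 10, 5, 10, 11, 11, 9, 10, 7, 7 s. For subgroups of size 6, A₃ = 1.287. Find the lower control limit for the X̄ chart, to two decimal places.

X̄̄ = (104 + 109 + 97 + 102 + 103 + 104 + 103 + 107 + 104) / 9 = 103.6667
s̄ = (10 + 5 + 10 + 11 + 11 + 9 + 10 + 7 + 7) / 9 = 8.8889
LCL = X̄̄ − A₃·s̄ = 103.6667 − 1.287 × 8.8889 = 92.2267

92.23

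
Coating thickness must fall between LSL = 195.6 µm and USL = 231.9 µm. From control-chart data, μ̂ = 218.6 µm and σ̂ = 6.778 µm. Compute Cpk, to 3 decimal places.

Cpu = (USL − μ̂) / (3σ̂) = (231.9 − 218.6) / (3 × 6.778) = 0.6541; Cpl = (μ̂ − LSL) / (3σ̂) = (218.6 − 195.6) / (3 × 6.778) = 1.1311; Cpk = min(Cpu, Cpl) = 0.6541

0.654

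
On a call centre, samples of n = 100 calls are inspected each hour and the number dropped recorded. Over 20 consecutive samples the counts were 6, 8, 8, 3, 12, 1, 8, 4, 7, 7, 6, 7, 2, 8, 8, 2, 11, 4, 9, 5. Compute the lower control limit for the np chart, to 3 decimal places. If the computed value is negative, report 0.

0.000

p̄ = Σdᵢ / (k·n) = 126 / (20 × 100) = 0.06300
LCL = np̄ − 3·√(np̄(1−p̄)) = 6.3000 − 3 × 2.4296 = -0.9889 → 0 (negative, so LCL = 0)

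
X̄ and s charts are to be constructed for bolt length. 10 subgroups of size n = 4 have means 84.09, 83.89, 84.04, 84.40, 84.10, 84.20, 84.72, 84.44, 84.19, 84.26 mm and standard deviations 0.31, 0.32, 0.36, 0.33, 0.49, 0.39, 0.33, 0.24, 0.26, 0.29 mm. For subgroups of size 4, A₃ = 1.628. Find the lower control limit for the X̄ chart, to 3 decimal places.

83.693

X̄̄ = (84.09 + 83.89 + 84.04 + 84.40 + 84.10 + 84.20 + 84.72 + 84.44 + 84.19 + 84.26) / 10 = 84.2330
s̄ = (0.31 + 0.32 + 0.36 + 0.33 + 0.49 + 0.39 + 0.33 + 0.24 + 0.26 + 0.29) / 10 = 0.3320
LCL = X̄̄ − A₃·s̄ = 84.2330 − 1.628 × 0.3320 = 83.6925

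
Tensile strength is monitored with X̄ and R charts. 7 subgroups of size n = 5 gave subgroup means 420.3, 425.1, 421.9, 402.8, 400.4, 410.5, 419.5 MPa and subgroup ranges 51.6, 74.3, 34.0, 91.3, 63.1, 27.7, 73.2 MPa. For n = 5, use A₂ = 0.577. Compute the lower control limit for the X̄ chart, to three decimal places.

X̄̄ = (420.3 + 425.1 + 421.9 + 402.8 + 400.4 + 410.5 + 419.5) / 7 = 2900.5000 / 7 = 414.3571
R̄ = (51.6 + 74.3 + 34.0 + 91.3 + 63.1 + 27.7 + 73.2) / 7 = 415.2000 / 7 = 59.3143
LCL = X̄̄ − A₂·R̄ = 414.3571 − 0.577 × 59.3143 = 380.1328

380.133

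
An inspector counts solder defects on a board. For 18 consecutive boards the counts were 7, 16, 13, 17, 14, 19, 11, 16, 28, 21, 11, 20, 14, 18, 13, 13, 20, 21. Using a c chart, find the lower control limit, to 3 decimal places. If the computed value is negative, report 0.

c̄ = (7 + 16 + 13 + 17 + 14 + 19 + 11 + 16 + 28 + 21 + 11 + 20 + 14 + 18 + 13 + 13 + 20 + 21) / 18 = 292 / 18 = 16.2222
LCL = c̄ − 3√c̄ = 16.2222 − 3 × 4.0277 = 4.1392

4.139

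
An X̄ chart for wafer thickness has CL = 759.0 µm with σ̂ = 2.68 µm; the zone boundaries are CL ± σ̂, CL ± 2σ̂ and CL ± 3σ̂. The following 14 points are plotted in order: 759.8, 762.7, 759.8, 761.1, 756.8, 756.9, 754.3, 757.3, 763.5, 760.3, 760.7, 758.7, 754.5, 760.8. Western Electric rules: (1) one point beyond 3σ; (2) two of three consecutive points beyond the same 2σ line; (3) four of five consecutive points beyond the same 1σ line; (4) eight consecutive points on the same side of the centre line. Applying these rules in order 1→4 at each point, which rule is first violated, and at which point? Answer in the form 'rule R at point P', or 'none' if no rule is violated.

none

Zone of each point (C = within 1σ̂, B = 1σ̂–2σ̂, A = 2σ̂–3σ̂, * = beyond 3σ̂; sign = side of CL): 1:+C, 2:+B, 3:+C, 4:+C, 5:-C, 6:-C, 7:-B, 8:-C, 9:+B, 10:+C, 11:+C, 12:-C, 13:-B, 14:+C
No rule fires across all 14 points.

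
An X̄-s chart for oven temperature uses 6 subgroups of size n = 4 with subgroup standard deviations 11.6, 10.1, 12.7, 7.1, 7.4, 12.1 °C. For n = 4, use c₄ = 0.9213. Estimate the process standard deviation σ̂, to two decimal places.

11.04

s̄ = (11.6 + 10.1 + 12.7 + 7.1 + 7.4 + 12.1) / 6 = 10.1667
σ̂ = s̄ / c₄ = 10.1667 / 0.9213 = 11.0351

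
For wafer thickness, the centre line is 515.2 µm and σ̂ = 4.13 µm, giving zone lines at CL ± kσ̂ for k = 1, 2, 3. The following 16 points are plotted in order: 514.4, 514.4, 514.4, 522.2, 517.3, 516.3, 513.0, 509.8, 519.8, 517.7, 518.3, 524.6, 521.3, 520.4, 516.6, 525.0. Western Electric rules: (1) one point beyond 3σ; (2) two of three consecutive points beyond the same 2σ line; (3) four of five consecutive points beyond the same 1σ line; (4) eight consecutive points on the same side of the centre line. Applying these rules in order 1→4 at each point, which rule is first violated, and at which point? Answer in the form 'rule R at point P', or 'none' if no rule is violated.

Zone of each point (C = within 1σ̂, B = 1σ̂–2σ̂, A = 2σ̂–3σ̂, * = beyond 3σ̂; sign = side of CL): 1:-C, 2:-C, 3:-C, 4:+B, 5:+C, 6:+C, 7:-C, 8:-B, 9:+B, 10:+C, 11:+C, 12:+A, 13:+B, 14:+B, 15:+C, 16:+A
Rule 3 (four of five consecutive points beyond the same 1σ limit) is satisfied at point 16.

rule 3 at point 16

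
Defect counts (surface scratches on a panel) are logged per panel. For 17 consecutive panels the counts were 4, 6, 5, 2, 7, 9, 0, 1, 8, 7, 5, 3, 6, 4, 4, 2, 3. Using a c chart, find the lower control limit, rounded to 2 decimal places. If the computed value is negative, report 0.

c̄ = (4 + 6 + 5 + 2 + 7 + 9 + 0 + 1 + 8 + 7 + 5 + 3 + 6 + 4 + 4 + 2 + 3) / 17 = 76 / 17 = 4.4706
LCL = c̄ − 3√c̄ = 4.4706 − 3 × 2.1144 = -1.8725 → 0 (cannot be negative)

0.00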